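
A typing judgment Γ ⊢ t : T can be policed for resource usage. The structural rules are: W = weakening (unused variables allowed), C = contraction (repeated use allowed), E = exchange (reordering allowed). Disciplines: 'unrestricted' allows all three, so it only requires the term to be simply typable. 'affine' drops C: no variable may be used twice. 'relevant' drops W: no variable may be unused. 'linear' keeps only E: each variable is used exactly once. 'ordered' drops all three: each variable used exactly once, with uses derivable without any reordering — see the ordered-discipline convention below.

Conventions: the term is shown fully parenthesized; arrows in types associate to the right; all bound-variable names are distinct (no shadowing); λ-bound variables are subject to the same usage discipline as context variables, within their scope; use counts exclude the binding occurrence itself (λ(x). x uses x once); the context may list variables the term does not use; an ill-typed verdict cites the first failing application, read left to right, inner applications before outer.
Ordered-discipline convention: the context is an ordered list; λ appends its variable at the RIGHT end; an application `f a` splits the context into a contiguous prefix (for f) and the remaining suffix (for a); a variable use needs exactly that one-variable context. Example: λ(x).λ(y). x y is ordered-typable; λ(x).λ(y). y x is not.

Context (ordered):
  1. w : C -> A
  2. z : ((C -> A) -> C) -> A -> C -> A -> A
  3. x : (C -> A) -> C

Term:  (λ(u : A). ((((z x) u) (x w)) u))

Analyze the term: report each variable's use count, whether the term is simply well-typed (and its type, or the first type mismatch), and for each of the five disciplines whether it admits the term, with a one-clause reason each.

counts: w=1, z=1, x=2, u (λ-bound)=2
left-to-right use order: z, x, u, x, w, u
typing: well-typed — term : A -> A
ordered: ✗ — needs contraction — x ×2, u ×2
linear: ✗ — needs contraction — x ×2, u ×2
affine: ✗ — needs contraction — x ×2, u ×2
relevant: ✓ — every one of w, z, x, u appears
unrestricted: ✓ — typability at A -> A is all that's needed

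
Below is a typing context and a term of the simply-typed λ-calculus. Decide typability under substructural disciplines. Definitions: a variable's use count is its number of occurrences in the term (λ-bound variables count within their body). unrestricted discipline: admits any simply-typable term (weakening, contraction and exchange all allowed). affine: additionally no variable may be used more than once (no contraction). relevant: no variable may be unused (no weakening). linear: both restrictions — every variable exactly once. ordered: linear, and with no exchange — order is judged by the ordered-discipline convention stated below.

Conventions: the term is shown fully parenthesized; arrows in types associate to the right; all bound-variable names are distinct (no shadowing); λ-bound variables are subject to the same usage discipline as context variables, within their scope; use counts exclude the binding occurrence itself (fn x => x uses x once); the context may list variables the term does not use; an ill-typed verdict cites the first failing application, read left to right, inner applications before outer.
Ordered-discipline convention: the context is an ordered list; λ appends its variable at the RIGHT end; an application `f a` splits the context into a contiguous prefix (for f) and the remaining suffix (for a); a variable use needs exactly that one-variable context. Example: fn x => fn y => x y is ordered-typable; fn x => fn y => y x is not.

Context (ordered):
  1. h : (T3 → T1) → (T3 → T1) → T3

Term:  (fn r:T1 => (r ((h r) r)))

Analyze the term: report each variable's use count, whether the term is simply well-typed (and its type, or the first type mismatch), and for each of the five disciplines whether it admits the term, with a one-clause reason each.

variable uses: h: 1, r [bound]: 3
order of uses: r, h, r, r
typing: ill-typed: argument of type T1 where T3 → T1 is required
ordered: ✗ — not simply typable
linear: ✗ — fails simple typing
affine: ✗ — a type mismatch blocks all five
relevant: ✗ — the type mismatch rejects it
unrestricted: ✗ — not simply typable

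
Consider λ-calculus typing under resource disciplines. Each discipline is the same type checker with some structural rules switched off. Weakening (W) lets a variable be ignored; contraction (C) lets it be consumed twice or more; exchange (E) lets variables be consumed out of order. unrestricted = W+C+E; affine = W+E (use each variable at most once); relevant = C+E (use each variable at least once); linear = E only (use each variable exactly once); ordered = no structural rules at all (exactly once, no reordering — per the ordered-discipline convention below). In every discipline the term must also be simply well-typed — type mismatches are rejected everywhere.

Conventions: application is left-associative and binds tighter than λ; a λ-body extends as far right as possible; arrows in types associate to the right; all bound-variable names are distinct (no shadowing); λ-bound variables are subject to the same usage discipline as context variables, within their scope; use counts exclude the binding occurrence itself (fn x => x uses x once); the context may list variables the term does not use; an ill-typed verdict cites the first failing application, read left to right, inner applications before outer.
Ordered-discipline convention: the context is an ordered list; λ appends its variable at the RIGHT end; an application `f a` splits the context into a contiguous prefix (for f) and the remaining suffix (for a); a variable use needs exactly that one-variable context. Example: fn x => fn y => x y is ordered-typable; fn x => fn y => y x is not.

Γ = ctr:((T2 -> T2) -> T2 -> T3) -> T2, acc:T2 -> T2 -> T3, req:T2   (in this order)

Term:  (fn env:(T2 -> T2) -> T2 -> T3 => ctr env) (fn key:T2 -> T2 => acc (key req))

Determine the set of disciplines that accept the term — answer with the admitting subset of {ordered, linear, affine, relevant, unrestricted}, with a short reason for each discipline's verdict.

accepted by: linear, affine, relevant, unrestricted
counts: ctr=1; acc=1; req=1; env [bound]=1; key [bound]=1
left-to-right use order: ctr, env, acc, key, req
typing: well-typed — term : T2
ordered: ✗ — use order ctr, env, acc, key, req needs exchange
linear: ✓ — exactly-once usage across ctr, acc, req, env, key
affine: ✓ — none of ctr, acc, req, env, key used more than once
relevant: ✓ — every one of ctr, acc, req, env, key appears
unrestricted: ✓ — well-typed at T2; no restrictions here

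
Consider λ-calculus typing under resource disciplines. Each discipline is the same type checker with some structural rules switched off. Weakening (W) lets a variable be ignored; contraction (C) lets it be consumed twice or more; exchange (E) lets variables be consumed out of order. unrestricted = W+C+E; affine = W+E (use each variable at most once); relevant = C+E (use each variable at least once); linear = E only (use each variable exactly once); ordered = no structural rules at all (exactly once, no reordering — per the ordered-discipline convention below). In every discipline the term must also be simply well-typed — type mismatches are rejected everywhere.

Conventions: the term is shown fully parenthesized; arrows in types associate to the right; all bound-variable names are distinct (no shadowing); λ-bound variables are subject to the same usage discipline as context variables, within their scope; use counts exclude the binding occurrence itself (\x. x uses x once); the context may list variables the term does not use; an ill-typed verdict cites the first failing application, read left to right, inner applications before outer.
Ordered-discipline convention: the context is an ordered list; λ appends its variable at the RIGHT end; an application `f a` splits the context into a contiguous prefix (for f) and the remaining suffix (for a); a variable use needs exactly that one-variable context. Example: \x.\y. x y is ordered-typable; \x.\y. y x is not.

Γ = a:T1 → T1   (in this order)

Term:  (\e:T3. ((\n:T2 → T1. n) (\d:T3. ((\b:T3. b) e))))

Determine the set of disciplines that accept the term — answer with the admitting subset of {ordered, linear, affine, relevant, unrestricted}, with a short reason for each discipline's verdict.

accepted by: none
counts: a: 0×, e (bound): 1×, n (bound): 1×, d (bound): 0×, b (bound): 1×
uses in reading order: n, b, e
typing: ill-typed: argument of type T3 → T3 where T2 → T1 is required
ordered ✗ (a type mismatch blocks all five)
linear ✗ (the type mismatch rejects it)
affine ✗ (not simply typable)
relevant ✗ (fails simple typing)
unrestricted ✗ (a type mismatch blocks all five)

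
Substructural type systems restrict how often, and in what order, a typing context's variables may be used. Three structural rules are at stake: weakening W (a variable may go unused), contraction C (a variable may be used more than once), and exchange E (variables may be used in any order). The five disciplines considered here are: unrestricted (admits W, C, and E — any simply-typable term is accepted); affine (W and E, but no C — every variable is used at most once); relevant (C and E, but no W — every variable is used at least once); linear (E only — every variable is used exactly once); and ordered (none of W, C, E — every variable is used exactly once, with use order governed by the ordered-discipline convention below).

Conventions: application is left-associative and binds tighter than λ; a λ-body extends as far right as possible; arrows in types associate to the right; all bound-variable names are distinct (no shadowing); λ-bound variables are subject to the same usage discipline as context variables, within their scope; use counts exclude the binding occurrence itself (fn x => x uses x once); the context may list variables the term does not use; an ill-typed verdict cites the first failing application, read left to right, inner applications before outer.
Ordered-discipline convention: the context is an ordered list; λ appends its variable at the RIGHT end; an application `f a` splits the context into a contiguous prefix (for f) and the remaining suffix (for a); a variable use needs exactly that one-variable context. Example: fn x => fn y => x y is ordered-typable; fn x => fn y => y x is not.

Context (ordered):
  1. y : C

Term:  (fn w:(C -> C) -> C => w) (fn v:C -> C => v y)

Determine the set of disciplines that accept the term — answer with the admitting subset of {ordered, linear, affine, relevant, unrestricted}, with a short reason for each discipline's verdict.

admitted by: linear, affine, relevant, unrestricted
counts: y ×1; w (bound) ×1; v (bound) ×1
use order (left to right): w, v, y
typing: ✓ — (C -> C) -> C
ordered: ✗ — use order w, v, y needs exchange
linear: ✓ — single use per variable (y, w, v)
affine: ✓ — at most one use each (y, w, v)
relevant: ✓ — y, w, v: all used, weakening unneeded
unrestricted: ✓ — simply typable at (C -> C) -> C; W, C, E all held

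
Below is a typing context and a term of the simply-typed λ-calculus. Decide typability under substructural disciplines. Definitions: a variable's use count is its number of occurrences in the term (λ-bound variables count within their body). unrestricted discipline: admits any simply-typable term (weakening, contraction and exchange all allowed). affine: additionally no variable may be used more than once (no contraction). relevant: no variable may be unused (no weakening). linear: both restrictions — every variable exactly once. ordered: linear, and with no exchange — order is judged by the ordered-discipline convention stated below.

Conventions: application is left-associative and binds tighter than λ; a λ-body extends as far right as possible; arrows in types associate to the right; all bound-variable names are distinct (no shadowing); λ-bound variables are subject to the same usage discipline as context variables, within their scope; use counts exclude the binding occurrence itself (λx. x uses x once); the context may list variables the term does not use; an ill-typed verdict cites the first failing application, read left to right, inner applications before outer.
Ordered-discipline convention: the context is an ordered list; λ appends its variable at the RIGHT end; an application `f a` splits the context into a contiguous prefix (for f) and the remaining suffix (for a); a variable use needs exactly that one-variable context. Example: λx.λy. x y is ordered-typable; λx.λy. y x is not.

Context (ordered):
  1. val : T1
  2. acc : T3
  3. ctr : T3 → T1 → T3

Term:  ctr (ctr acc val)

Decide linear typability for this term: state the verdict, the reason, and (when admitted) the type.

no — needs contraction — ctr ×2
counts: val=1; acc=1; ctr=2
left-to-right use order: ctr, ctr, acc, val
typing: well-typed — term : T1 → T3
across the five disciplines: ordered ✗, linear ✗, affine ✗, relevant ✓, unrestricted ✓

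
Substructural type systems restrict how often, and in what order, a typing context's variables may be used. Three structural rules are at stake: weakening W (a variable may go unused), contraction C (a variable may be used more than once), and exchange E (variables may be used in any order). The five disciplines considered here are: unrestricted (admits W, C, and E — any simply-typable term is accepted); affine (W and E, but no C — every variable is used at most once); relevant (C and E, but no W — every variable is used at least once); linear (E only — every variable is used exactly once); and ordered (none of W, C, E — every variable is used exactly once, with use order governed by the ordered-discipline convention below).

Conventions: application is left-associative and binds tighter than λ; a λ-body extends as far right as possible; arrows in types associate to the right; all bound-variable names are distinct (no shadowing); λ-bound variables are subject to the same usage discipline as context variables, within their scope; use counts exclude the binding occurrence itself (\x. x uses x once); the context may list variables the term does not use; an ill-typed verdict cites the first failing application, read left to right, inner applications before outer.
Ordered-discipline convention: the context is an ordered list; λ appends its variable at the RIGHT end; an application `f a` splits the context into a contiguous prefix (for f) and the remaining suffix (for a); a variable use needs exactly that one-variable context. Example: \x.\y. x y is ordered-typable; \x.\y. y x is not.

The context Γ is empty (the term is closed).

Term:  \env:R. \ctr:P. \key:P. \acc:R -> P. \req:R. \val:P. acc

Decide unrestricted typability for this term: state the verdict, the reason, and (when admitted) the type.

yes — type-checks (R -> P -> P -> (R -> P) -> R -> P -> R -> P) and nothing is barred; term : R -> P -> P -> (R -> P) -> R -> P -> R -> P
variable uses: env (bound)=0; ctr (bound)=0; key (bound)=0; acc (bound)=1; req (bound)=0; val (bound)=0
use order (left to right): acc
typing: ✓ — R -> P -> P -> (R -> P) -> R -> P -> R -> P
all disciplines: ordered ✗, linear ✗, affine ✓, relevant ✗, unrestricted ✓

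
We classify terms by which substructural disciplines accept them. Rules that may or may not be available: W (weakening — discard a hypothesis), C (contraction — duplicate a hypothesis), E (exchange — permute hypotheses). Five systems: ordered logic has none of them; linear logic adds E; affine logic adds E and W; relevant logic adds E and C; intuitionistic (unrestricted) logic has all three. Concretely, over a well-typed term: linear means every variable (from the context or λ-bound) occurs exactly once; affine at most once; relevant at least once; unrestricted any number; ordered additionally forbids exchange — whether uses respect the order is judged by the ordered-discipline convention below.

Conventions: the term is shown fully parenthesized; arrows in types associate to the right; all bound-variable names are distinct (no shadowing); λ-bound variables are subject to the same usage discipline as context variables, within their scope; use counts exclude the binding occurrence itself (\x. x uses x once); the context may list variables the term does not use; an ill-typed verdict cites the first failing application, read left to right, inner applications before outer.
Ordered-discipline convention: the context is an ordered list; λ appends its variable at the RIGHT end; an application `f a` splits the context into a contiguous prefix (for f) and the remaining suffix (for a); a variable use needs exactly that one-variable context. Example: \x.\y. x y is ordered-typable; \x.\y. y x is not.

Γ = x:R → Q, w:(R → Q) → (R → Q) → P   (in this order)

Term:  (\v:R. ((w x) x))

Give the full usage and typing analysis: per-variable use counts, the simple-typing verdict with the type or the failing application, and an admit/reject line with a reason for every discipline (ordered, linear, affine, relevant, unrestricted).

use counts: x=2; w=1; v [bound]=0
order of uses: w, x, x
typing: well-typed — term : R → P
ordered ✗ (repeated use of x ×2; needs weakening: v unused)
linear ✗ (repeated use of x ×2; needs weakening: v unused)
affine ✗ (repeated use of x ×2)
relevant ✗ (needs weakening: v unused)
unrestricted ✓ (type-checks (R → P) and nothing is barred)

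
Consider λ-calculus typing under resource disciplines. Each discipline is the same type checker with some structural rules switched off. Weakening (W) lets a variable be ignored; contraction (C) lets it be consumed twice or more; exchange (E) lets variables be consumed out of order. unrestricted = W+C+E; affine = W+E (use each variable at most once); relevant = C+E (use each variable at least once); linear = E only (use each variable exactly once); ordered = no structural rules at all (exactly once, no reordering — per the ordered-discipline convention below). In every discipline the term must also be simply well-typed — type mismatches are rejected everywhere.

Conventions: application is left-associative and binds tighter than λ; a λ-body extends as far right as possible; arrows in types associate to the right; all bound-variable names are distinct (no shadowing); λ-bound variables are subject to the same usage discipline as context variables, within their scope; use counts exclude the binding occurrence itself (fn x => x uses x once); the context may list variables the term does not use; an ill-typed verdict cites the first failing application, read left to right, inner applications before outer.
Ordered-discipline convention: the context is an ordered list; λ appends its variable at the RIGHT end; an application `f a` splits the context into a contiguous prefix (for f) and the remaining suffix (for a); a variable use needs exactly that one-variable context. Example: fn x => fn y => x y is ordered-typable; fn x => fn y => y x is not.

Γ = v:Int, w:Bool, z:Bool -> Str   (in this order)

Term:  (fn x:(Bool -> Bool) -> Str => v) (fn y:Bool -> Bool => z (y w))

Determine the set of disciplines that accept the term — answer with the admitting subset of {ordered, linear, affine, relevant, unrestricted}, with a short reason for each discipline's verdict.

admitted by: affine, unrestricted
counts: v ×1, w ×1, z ×1, x [bound] ×0, y [bound] ×1
use order (left to right): v, z, y, w
typing: ✓ — Int
ordered ✗ (x never used (weakening))
linear ✗ (x never used (weakening))
affine ✓ (at most one use each (v, w, z, x, y))
relevant ✗ (x never used (weakening))
unrestricted ✓ (well-typed at Int; no restrictions here)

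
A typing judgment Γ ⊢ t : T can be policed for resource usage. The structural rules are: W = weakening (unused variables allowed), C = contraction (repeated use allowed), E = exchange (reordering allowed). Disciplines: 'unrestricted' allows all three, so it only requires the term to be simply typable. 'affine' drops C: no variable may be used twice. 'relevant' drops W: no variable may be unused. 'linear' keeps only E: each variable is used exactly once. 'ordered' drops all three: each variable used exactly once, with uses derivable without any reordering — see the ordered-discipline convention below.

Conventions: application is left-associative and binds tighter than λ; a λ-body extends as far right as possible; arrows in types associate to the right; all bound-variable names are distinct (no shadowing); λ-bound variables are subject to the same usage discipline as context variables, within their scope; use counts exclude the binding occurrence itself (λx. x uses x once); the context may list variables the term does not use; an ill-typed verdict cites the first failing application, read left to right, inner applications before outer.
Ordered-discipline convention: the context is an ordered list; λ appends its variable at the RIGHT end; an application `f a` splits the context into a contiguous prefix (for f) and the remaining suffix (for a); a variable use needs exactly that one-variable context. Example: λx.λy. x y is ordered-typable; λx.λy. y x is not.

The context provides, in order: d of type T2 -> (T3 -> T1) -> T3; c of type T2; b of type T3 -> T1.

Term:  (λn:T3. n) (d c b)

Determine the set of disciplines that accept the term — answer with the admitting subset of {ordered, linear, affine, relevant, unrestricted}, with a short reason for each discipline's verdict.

admitted by: ordered, linear, affine, relevant, unrestricted
counts: d: 1, c: 1, b: 1, n (bound): 1
left-to-right use order: n, d, c, b
typing: well-typed at T3
ordered: ✓ — d, c, b, n: once each, no exchange needed
linear: ✓ — d, c, b, n: one use apiece
affine: ✓ — none of d, c, b, n used more than once
relevant: ✓ — d, c, b, n: all used, weakening unneeded
unrestricted: ✓ — well-typed at T3; no restrictions here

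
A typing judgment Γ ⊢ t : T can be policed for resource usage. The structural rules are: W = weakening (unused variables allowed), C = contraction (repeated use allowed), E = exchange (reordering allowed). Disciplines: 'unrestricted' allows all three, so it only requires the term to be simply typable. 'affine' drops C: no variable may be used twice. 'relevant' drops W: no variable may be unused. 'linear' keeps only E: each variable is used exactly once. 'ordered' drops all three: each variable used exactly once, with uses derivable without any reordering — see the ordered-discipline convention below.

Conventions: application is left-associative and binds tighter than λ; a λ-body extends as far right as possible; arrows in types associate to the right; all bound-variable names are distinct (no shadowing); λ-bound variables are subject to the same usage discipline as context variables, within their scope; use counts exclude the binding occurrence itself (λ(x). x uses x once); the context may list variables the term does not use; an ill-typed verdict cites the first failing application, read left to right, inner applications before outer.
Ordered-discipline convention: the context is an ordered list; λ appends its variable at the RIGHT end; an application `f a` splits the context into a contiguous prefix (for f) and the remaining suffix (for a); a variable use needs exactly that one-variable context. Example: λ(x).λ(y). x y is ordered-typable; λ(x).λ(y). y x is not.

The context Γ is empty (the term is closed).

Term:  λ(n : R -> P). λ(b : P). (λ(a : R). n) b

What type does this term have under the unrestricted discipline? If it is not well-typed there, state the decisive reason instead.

not well-typed under unrestricted — not simply typable
counts: n [bound]: 1; b [bound]: 1; a [bound]: 0
left-to-right use order: n, b
typing: ill-typed: an application expects R but receives P
summary: ordered ✗; linear ✗; affine ✗; relevant ✗; unrestricted ✗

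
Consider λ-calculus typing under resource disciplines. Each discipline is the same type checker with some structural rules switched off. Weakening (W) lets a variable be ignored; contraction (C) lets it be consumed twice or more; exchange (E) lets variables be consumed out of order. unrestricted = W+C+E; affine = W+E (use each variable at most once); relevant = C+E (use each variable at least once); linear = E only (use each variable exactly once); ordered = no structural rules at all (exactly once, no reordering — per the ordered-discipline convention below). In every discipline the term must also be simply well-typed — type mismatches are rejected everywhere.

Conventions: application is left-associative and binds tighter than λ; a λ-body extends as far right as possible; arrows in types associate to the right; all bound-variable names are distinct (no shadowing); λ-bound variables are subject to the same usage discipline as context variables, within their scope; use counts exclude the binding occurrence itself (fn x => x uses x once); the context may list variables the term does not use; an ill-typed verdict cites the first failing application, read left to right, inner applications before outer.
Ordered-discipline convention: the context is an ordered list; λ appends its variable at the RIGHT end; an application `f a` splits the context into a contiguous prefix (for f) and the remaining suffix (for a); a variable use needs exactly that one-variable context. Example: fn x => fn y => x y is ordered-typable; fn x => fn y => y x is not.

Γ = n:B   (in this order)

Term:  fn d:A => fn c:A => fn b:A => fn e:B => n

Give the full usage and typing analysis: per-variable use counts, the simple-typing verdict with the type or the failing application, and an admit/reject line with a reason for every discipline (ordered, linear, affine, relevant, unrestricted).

counts: n: 1×, d [bound]: 0×, c [bound]: 0×, b [bound]: 0×, e [bound]: 0×
use order (left to right): n
typing: the term checks, with type A -> A -> A -> B -> B
ordered: ✗, d, c, b, e left unused
linear: ✗, d, c, b, e left unused
affine: ✓, no duplicate uses among n, d, c, b, e
relevant: ✗, d, c, b, e left unused
unrestricted: ✓, typability at A -> A -> A -> B -> B is all that's needed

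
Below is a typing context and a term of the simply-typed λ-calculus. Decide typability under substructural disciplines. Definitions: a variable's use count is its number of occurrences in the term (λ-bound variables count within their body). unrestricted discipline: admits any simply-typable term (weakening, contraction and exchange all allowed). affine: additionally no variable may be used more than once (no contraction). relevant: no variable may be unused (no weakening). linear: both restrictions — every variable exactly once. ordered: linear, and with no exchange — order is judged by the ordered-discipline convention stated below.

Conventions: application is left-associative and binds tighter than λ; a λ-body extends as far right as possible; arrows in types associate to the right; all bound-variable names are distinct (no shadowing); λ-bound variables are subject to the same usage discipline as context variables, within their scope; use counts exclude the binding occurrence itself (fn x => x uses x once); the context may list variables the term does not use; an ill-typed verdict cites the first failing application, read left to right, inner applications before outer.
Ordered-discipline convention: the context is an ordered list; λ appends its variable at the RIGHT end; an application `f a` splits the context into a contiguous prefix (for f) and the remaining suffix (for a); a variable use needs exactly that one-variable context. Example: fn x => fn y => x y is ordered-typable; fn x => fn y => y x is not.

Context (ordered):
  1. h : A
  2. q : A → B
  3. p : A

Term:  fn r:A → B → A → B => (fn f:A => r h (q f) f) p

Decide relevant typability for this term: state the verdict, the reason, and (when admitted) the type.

yes — h, q, p, r, f: all used, weakening unneeded; term : (A → B → A → B) → B
use counts: h: 1×; q: 1×; p: 1×; r (λ-bound): 1×; f (λ-bound): 2×
order of uses: r, h, q, f, f, p
typing: the term checks, with type (A → B → A → B) → B
across the five disciplines: ordered ✗ · linear ✗ · affine ✗ · relevant ✓ · unrestricted ✓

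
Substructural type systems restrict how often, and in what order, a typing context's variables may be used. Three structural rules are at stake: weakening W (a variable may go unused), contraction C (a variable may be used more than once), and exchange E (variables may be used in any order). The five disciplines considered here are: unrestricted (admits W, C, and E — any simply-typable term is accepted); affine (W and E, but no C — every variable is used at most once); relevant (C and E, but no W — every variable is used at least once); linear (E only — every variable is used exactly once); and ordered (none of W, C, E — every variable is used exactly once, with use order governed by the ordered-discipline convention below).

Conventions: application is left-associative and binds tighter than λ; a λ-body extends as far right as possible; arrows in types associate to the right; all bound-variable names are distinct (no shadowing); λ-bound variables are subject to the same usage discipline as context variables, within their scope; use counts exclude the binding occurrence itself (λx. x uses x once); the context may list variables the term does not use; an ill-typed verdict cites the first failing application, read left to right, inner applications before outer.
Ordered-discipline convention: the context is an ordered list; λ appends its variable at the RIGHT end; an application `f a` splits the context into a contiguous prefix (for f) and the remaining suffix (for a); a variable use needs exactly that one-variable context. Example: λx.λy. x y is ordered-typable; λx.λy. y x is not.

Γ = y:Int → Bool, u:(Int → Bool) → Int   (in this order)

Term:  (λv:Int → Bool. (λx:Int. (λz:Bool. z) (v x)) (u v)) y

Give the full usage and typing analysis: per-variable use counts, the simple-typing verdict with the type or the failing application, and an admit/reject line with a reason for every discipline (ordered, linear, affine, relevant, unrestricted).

counts: y=1, u=1, v (λ-bound)=2, x (λ-bound)=1, z (λ-bound)=1
use order (left to right): z, v, x, u, v, y
typing: ✓ — Bool
ordered ✗ (needs contraction — v ×2)
linear ✗ (needs contraction — v ×2)
affine ✗ (needs contraction — v ×2)
relevant ✓ (none of y, u, v, x, z goes unused)
unrestricted ✓ (well-typed at Bool; no restrictions here)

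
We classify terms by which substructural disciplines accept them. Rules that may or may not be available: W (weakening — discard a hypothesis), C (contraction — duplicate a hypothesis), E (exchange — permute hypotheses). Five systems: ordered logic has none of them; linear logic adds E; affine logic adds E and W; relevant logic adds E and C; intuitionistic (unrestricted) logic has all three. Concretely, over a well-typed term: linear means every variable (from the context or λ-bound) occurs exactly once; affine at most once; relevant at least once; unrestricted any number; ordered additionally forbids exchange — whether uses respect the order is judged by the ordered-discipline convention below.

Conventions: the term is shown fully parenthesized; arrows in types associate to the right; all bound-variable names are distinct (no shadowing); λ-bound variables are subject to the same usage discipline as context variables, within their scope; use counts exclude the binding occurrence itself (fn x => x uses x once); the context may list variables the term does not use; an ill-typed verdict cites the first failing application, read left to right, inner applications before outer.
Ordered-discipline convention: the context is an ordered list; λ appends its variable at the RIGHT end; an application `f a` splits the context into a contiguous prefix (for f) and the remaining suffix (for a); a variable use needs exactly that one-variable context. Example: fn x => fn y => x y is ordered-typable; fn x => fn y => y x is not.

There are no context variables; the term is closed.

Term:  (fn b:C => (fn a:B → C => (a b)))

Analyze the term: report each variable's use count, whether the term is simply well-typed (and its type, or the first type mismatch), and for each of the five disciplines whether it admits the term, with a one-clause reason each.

use counts: b [bound]: 1, a [bound]: 1
left-to-right use order: a, b
typing: ill-typed: an application expects B but receives C
ordered: ✗, not simply typable
linear: ✗, fails simple typing
affine: ✗, a type mismatch blocks all five
relevant: ✗, the type mismatch rejects it
unrestricted: ✗, not simply typable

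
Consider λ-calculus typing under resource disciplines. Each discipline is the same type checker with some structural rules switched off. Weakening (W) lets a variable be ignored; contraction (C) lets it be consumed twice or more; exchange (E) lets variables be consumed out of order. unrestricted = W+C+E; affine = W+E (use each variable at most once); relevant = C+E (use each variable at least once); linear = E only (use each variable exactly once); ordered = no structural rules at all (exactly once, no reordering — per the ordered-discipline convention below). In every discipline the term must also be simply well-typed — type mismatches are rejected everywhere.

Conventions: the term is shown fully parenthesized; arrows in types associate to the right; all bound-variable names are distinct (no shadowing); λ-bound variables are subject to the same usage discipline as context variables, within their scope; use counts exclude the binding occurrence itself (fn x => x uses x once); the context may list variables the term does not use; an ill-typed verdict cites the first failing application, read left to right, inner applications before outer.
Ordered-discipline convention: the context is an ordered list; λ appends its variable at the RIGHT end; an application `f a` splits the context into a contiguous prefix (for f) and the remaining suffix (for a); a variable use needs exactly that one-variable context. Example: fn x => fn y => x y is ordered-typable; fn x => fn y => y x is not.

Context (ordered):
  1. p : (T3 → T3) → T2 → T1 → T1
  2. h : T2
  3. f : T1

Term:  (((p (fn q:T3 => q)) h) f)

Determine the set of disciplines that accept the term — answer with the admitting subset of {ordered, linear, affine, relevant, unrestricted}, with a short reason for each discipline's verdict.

accepted by: ordered, linear, affine, relevant, unrestricted
counts: p: 1×, h: 1×, f: 1×, q (bound): 1×
uses in reading order: p, q, h, f
typing: well-typed at T1
ordered: ✓ — p, h, f, q once each; derivable with no W/C/E
linear: ✓ — single use per variable (p, h, f, q)
affine: ✓ — no duplicate uses among p, h, f, q
relevant: ✓ — at least one use each (p, h, f, q)
unrestricted: ✓ — type-checks (T1) and nothing is barred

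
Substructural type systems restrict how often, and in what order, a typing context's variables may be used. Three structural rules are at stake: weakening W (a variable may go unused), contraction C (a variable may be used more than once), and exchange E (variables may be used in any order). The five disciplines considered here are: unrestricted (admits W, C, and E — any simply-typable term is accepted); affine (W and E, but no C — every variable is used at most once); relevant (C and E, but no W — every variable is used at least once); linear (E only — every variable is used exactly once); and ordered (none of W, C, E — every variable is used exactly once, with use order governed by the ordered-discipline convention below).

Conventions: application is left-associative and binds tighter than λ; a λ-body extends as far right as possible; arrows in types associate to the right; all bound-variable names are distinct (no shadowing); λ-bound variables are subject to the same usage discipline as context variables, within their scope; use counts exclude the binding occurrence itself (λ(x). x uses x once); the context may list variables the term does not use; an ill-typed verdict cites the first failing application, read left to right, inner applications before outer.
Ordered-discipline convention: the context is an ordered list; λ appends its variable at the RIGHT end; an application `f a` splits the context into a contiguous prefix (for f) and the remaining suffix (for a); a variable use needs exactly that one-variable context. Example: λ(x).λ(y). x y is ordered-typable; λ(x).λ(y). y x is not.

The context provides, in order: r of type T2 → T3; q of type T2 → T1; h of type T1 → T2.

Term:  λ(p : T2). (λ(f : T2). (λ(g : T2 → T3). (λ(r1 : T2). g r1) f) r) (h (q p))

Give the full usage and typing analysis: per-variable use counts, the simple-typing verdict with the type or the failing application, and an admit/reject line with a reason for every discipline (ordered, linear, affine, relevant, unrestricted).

variable uses: r: 1; q: 1; h: 1; p (bound): 1; f (bound): 1; g (bound): 1; r1 (bound): 1
use order (left to right): g, r1, f, r, h, q, p
typing: well-typed — term : T2 → T3
ordered: ✗, needs exchange: uses follow g, r1, f, r, h, q, p
linear: ✓, each of r, q, h, p, f, g, r1 used exactly once
affine: ✓, none of r, q, h, p, f, g, r1 used more than once
relevant: ✓, r, q, h, p, f, g, r1: all used, weakening unneeded
unrestricted: ✓, typability at T2 → T3 is all that's needed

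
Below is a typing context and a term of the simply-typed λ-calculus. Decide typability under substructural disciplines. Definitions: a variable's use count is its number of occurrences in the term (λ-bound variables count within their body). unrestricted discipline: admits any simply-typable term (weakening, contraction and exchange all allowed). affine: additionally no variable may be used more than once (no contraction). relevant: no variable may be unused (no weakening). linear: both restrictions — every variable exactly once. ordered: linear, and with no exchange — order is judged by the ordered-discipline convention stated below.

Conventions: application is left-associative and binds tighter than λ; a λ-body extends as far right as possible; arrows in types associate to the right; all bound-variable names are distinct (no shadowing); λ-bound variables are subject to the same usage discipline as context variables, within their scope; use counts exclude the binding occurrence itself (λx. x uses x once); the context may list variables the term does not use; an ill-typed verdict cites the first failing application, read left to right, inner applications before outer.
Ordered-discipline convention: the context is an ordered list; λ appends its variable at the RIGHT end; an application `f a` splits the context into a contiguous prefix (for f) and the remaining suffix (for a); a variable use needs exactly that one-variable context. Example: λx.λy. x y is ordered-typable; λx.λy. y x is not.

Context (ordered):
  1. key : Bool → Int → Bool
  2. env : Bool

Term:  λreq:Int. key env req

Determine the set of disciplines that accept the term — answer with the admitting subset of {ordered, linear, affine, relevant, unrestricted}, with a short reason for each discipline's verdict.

admitted by: ordered, linear, affine, relevant, unrestricted
counts: key: 1, env: 1, req (λ-bound): 1
left-to-right use order: key, env, req
typing: ✓ — Int → Bool
ordered: ✓ — single-use (key, env, req), ordered derivation ok
linear: ✓ — each of key, env, req used exactly once
affine: ✓ — at most one use each (key, env, req)
relevant: ✓ — none of key, env, req goes unused
unrestricted: ✓ — simply typable at Int → Bool; W, C, E all held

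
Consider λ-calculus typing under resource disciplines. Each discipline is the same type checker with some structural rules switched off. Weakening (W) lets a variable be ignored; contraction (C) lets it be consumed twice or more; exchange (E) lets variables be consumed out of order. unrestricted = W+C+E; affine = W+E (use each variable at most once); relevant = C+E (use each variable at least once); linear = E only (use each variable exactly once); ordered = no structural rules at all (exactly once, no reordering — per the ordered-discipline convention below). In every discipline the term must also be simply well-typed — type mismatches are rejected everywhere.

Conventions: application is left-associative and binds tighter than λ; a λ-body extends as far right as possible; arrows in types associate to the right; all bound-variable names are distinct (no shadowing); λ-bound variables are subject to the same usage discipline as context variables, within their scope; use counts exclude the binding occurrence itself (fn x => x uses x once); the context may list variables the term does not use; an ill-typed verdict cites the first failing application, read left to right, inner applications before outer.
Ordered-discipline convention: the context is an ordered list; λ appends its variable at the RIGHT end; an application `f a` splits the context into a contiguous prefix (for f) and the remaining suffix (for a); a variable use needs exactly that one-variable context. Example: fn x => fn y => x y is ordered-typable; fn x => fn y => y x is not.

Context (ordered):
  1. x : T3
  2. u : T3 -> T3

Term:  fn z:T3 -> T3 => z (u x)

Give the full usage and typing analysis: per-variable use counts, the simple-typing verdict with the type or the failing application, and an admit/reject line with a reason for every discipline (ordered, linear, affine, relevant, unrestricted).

use counts: x: 1×, u: 1×, z (λ-bound): 1×
left-to-right use order: z, u, x
typing: ✓ — (T3 -> T3) -> T3
ordered: ✗, needs exchange: uses follow z, u, x
linear: ✓, x, u, z: one use apiece
affine: ✓, no duplicate uses among x, u, z
relevant: ✓, every one of x, u, z appears
unrestricted: ✓, typability at (T3 -> T3) -> T3 is all that's needed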